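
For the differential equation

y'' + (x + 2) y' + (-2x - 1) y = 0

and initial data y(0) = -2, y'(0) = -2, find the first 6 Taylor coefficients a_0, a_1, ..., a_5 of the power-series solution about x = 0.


Ansatz: y(x) = sum_{n>=0} a_n x^n, so y'(x) = sum_{n>=1} n a_n x^(n-1) and y''(x) = sum_{n>=2} n(n-1) a_n x^(n-2).
Substitute into P(x) y'' + Q(x) y' + R(x) y = 0 with P(x) = 1, Q(x) = x + 2, R(x) = -2x - 1, and match powers of x.
Initial conditions: a_0 = -2, a_1 = -2.
Setting the coefficient of each power of x to zero and solving order by order (substituting the coefficients already found):
  x^0: 2 a_2 + 2 a_1 - a_0 = 0  ->  2 a_2 = -2 a_1 + a_0 = 2  ->  a_2 = 1
  x^1: 6 a_3 + 4 a_2 - 2 a_0 = 0  ->  6 a_3 = -4 a_2 + 2 a_0 = -8  ->  a_3 = -4/3
  x^2: 12 a_4 + 6 a_3 + a_2 - 2 a_1 = 0  ->  12 a_4 = -6 a_3 - a_2 + 2 a_1 = 3  ->  a_4 = 1/4
  x^3: 20 a_5 + 8 a_4 + 2 a_3 - 2 a_2 = 0  ->  20 a_5 = -8 a_4 - 2 a_3 + 2 a_2 = 8/3  ->  a_5 = 2/15
Truncated series: y(x) = -2 - 2 x + x^2 - (4/3) x^3 + (1/4) x^4 + (2/15) x^5 + O(x^6).

a_0 = -2; a_1 = -2; a_2 = 1; a_3 = -4/3; a_4 = 1/4; a_5 = 2/15


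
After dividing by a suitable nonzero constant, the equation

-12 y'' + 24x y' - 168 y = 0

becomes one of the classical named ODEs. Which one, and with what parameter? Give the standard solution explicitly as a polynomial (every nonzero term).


All three coefficients share the factor -12; dividing through by -12 gives  y'' - 2x y' + 14 y = 0.
This matches the Hermite equation y'' - 2x y' + 2n y = 0 with 2n = 14, so n = 7; the polynomial solution is H_7(x).
With y = sum_k a_k x^k, matching x^k gives (k+2)(k+1) a_{k+2} = 2(k - n) a_k = 2(k - 7) a_k. The right side vanishes at k = 7, so the series with the parity of 7 terminates at degree 7.
Standard normalization: leading coefficient of H_n is 2^n, so a_7 = 2^7 = 128. Work downward with a_k = (k+1)(k+2) a_{k+2} / (2(k - n)):
  a_5 = (6)(7)(128) / (2(5 - 7)) = 5376/(-4) = -1344
  a_3 = (4)(5)(-1344) / (2(3 - 7)) = -26880/(-8) = 3360
  a_1 = (2)(3)(3360) / (2(1 - 7)) = 20160/(-12) = -1680
Hence H_7(x) = 128 x^7 - 1344 x^5 + 3360 x^3 - 1680 x.

H_7(x); series = 128 x^7 - 1344 x^5 + 3360 x^3 - 1680 x


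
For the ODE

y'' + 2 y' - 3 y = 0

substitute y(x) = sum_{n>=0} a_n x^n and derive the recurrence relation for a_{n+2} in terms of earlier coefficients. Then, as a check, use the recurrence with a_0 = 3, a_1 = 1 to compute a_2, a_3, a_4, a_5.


Substitute y = sum_n a_n x^n.
y''(x) has coefficient (n+2)(n+1) a_{n+2} at x^n;
2 y'(x) has coefficient 2 (n+1) a_{n+1} at x^n;
-3 y(x) has coefficient -3 a_n at x^n.
Matching x^n: (n+2)(n+1) a_{n+2} + 2 (n+1) a_{n+1} - 3 a_n = 0.
Thus a_{n+2} = [-2 (n+1) a_{n+1} + 3 a_n] / ((n+1)(n+2)).

Check with a_0 = 3, a_1 = 1 (apply the recurrence for n = 0, 1, 2, 3): a_0 = 3, a_1 = 1, a_2 = 7/2, a_3 = -11/6, a_4 = 43/24, a_5 = -119/120.

a_(n+2) = [-2 (n+1) a_(n+1) + 3 a_n] / ((n+1)(n+2)); check: a_0 = 3, a_1 = 1, a_2 = 7/2, a_3 = -11/6, a_4 = 43/24, a_5 = -119/120


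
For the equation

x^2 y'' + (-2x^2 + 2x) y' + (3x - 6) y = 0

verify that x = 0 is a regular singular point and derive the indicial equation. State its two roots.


Divide by x^2 to reach normal form y'' + P_1(x) y' + P_2(x) y = 0 with P_1(x) = -2 + 2/x and P_2(x) = 3/x - 6/x^2.
x = 0 is a singular point because the y'-coefficient -2 + 2/x has a pole at x = 0 and the y-coefficient 3/x - 6/x^2 has a pole at x = 0.
It is a regular singular point because x P_1(x) = p(x) = 2 - 2x and x^2 P_2(x) = q(x) = 3x - 6 are polynomials, hence analytic at x = 0.
p(0) = 2,  q(0) = -6.
Indicial equation: r(r-1) + p(0) r + q(0) = 0, i.e. r^2 + (p(0) - 1) r + q(0) = 0, i.e. r^2 + 1 r - 6 = 0.
Discriminant: (1)^2 - 4(-6) = 25, so r = (-1 ± 5)/2.
Solving: r_1 = 2, r_2 = -3.

indicial: r^2 + 1 r - 6 = 0; roots r_1 = 2, r_2 = -3


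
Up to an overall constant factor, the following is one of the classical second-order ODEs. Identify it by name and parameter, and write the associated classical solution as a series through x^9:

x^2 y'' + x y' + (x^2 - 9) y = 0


The equation is already in a standard form:  x^2 y'' + x y' + (x^2 - 9) y = 0.
This matches the Bessel equation x^2 y'' + x y' + (x^2 - nu^2) y = 0 with nu^2 = 9, so nu = 3; the solution bounded at x = 0 is J_3(x).
Frobenius at x = 0: indicial roots ±nu; for r = nu the recurrence k(k + 2nu) c_k = -c_{k-2} gives the standard series J_nu(x) = sum_{k>=0} (-1)^k / (k! (k+nu)!) (x/2)^(2k+nu). Evaluate the first 4 terms:
  k = 0: (-1)^0 / (0! * 3! * 2^3) x^3 = 1/(1*6*8) x^3 = (1/48) x^3
  k = 1: (-1)^1 / (1! * 4! * 2^5) x^5 = -1/(1*24*32) x^5 = (-1/768) x^5
  k = 2: (-1)^2 / (2! * 5! * 2^7) x^7 = 1/(2*120*128) x^7 = (1/30720) x^7
  k = 3: (-1)^3 / (3! * 6! * 2^9) x^9 = -1/(6*720*512) x^9 = (-1/2211840) x^9
Hence J_3(x) = -x^9/2211840 + x^7/30720 - x^5/768 + x^3/48 + ....

J_3(x); series = -x^9/2211840 + x^7/30720 - x^5/768 + x^3/48


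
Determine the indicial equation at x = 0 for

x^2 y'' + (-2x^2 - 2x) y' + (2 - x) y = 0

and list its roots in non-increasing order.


Divide by x^2 to reach normal form y'' + P_1(x) y' + P_2(x) y = 0 with P_1(x) = -2 - 2/x and P_2(x) = -1/x + 2/x^2.
x = 0 is a singular point because the y'-coefficient -2 - 2/x has a pole at x = 0 and the y-coefficient -1/x + 2/x^2 has a pole at x = 0.
It is a regular singular point because x P_1(x) = p(x) = -2x - 2 and x^2 P_2(x) = q(x) = 2 - x are polynomials, hence analytic at x = 0.
p(0) = -2,  q(0) = 2.
Indicial equation: r(r-1) + p(0) r + q(0) = 0, i.e. r^2 + (p(0) - 1) r + q(0) = 0, i.e. r^2 - 3 r + 2 = 0.
Discriminant: (-3)^2 - 4(2) = 1, so r = (3 ± 1)/2.
Solving: r_1 = 2, r_2 = 1.

indicial: r^2 - 3 r + 2 = 0; roots r_1 = 2, r_2 = 1


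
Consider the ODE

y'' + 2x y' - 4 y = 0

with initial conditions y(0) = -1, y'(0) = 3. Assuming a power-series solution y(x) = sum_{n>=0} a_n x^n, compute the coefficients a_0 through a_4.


Ansatz: y(x) = sum_{n>=0} a_n x^n, so y'(x) = sum_{n>=1} n a_n x^(n-1) and y''(x) = sum_{n>=2} n(n-1) a_n x^(n-2).
Substitute into P(x) y'' + Q(x) y' + R(x) y = 0 with P(x) = 1, Q(x) = 2x, R(x) = -4, and match powers of x.
Initial conditions: a_0 = -1, a_1 = 3.
Setting the coefficient of each power of x to zero and solving order by order (substituting the coefficients already found):
  x^0: 2 a_2 - 4 a_0 = 0  ->  2 a_2 = 4 a_0 = -4  ->  a_2 = -2
  x^1: 6 a_3 - 2 a_1 = 0  ->  6 a_3 = 2 a_1 = 6  ->  a_3 = 1
  x^2: 12 a_4 = 0  ->  a_4 = 0
Truncated series: y(x) = -1 + 3 x - 2 x^2 + x^3 + O(x^5).

a_0 = -1; a_1 = 3; a_2 = -2; a_3 = 1; a_4 = 0


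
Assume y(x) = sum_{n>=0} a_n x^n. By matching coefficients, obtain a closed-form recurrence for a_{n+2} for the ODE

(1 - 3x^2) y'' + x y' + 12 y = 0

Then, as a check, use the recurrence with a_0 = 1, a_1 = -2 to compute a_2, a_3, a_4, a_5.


Substitute y = sum_n a_n x^n.
(1 - 3 x^2) y'' contributes (n+2)(n+1) a_{n+2} - 3 n(n-1) a_n at x^n.
x y'(x) contributes n a_n at x^n.
12 y(x) contributes 12 a_n at x^n.
Matching x^n: (n+2)(n+1) a_{n+2} + (-3 n(n-1) + n + 12) a_n = 0.
Thus a_{n+2} = (3 n(n-1) - n - 12) / ((n+1)(n+2)) * a_n.

Check with a_0 = 1, a_1 = -2 (apply the recurrence for n = 0, 1, 2, 3): a_0 = 1, a_1 = -2, a_2 = -6, a_3 = 13/3, a_4 = 4, a_5 = 13/20.

a_(n+2) = (3 n(n-1) - n - 12) / ((n+1)(n+2)) * a_n; check: a_0 = 1, a_1 = -2, a_2 = -6, a_3 = 13/3, a_4 = 4, a_5 = 13/20


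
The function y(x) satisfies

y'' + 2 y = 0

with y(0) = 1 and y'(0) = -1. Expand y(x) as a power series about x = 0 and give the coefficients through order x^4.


Ansatz: y(x) = sum_{n>=0} a_n x^n, so y'(x) = sum_{n>=1} n a_n x^(n-1) and y''(x) = sum_{n>=2} n(n-1) a_n x^(n-2).
Substitute into P(x) y'' + Q(x) y' + R(x) y = 0 with P(x) = 1, Q(x) = 0, R(x) = 2, and match powers of x.
Initial conditions: a_0 = 1, a_1 = -1.
Setting the coefficient of each power of x to zero and solving order by order (substituting the coefficients already found):
  x^0: 2 a_2 + 2 a_0 = 0  ->  2 a_2 = -2 a_0 = -2  ->  a_2 = -1
  x^1: 6 a_3 + 2 a_1 = 0  ->  6 a_3 = -2 a_1 = 2  ->  a_3 = 1/3
  x^2: 12 a_4 + 2 a_2 = 0  ->  12 a_4 = -2 a_2 = 2  ->  a_4 = 1/6
Truncated series: y(x) = 1 - x - x^2 + (1/3) x^3 + (1/6) x^4 + O(x^5).

a_0 = 1; a_1 = -1; a_2 = -1; a_3 = 1/3; a_4 = 1/6


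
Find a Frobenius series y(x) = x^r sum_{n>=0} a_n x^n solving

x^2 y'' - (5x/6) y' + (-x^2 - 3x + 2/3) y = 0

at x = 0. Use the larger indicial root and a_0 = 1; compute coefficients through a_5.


Write in Frobenius form y'' + (p(x)/x) y' + (q(x)/x^2) y = 0:
  p(x) = -5/6,  q(x) = -x^2 - 3x + 2/3.
Indicial equation: r(r-1) + (-5/6) r + (2/3) = 0 -> roots r_1 = 4/3, r_2 = 1/2.
Take r = r_1 = 4/3. Let y(x) = x^r sum_{n>=0} a_n x^n with a_0 = 1.
Substitute y = x^r sum a_n x^n and match x^{r+n}. The recurrence is
  D(n) a_n - 3 a_{n-1} - 1 a_{n-2} = 0,  where D(n) = (r+n)(r+n-1) + (-5/6)(r+n) + (2/3).
  a_n = [3 a_{n-1} + 1 a_{n-2}] / D(n).
Since the indicial polynomial factors as (r - r_1)(r - r_2), D(n) = (r_1 + n - r_1)(r_1 + n - r_2) = n(n + 5/6).
Evaluating step by step (a_0 = 1):
  n = 1: D(1) = 1(1 + 5/6) = 11/6; numerator = 3(1) = 3; a_1 = (3)/(11/6) = 18/11
  n = 2: D(2) = 2(2 + 5/6) = 17/3; numerator = 3(18/11) + 1(1) = 65/11; a_2 = (65/11)/(17/3) = 195/187
  n = 3: D(3) = 3(3 + 5/6) = 23/2; numerator = 3(195/187) + 1(18/11) = 81/17; a_3 = (81/17)/(23/2) = 162/391
  n = 4: D(4) = 4(4 + 5/6) = 58/3; numerator = 3(162/391) + 1(195/187) = 9831/4301; a_4 = (9831/4301)/(58/3) = 1017/8602
  n = 5: D(5) = 5(5 + 5/6) = 175/6; numerator = 3(1017/8602) + 1(162/391) = 6615/8602; a_5 = (6615/8602)/(175/6) = 567/21505

r = 4/3; a_0 = 1; a_1 = 18/11; a_2 = 195/187; a_3 = 162/391; a_4 = 1017/8602; a_5 = 567/21505


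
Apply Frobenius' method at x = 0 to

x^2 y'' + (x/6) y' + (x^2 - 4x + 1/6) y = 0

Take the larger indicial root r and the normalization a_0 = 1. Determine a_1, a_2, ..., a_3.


Write in Frobenius form y'' + (p(x)/x) y' + (q(x)/x^2) y = 0:
  p(x) = 1/6,  q(x) = x^2 - 4x + 1/6.
Indicial equation: r(r-1) + (1/6) r + (1/6) = 0 -> roots r_1 = 1/2, r_2 = 1/3.
Take r = r_1 = 1/2. Let y(x) = x^r sum_{n>=0} a_n x^n with a_0 = 1.
Substitute y = x^r sum a_n x^n and match x^{r+n}. The recurrence is
  D(n) a_n - 4 a_{n-1} + 1 a_{n-2} = 0,  where D(n) = (r+n)(r+n-1) + (1/6)(r+n) + (1/6).
  a_n = [4 a_{n-1} - 1 a_{n-2}] / D(n).
Since the indicial polynomial factors as (r - r_1)(r - r_2), D(n) = (r_1 + n - r_1)(r_1 + n - r_2) = n(n + 1/6).
Evaluating step by step (a_0 = 1):
  n = 1: D(1) = 1(1 + 1/6) = 7/6; numerator = 4(1) = 4; a_1 = (4)/(7/6) = 24/7
  n = 2: D(2) = 2(2 + 1/6) = 13/3; numerator = 4(24/7) - 1(1) = 89/7; a_2 = (89/7)/(13/3) = 267/91
  n = 3: D(3) = 3(3 + 1/6) = 19/2; numerator = 4(267/91) - 1(24/7) = 108/13; a_3 = (108/13)/(19/2) = 216/247

r = 1/2; a_0 = 1; a_1 = 24/7; a_2 = 267/91; a_3 = 216/247


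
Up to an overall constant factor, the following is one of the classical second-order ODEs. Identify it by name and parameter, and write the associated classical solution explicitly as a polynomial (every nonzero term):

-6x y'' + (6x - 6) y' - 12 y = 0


All three coefficients share the factor -6; dividing through by -6 gives  x y'' + (1 - x) y' + 2 y = 0.
This matches the Laguerre equation x y'' + (1 - x) y' + n y = 0 with n = 2; the polynomial solution is L_2(x).
With y = sum_k a_k x^k, matching x^k gives (k+1)k a_{k+1} + (k+1) a_{k+1} - k a_k + n a_k = 0, i.e. (k+1)^2 a_{k+1} = (k - n) a_k = (k - 2) a_k. The right side vanishes at k = 2, so the series terminates at degree 2.
Standard normalization L_n(0) = 1 gives a_0 = 1. Work upward with a_{k+1} = (k - 2) a_k / (k+1)^2:
  a_1 = (0 - 2)(1) / 1^2 = -2/1 = -2
  a_2 = (1 - 2)(-2) / 2^2 = 2/4 = 1/2
Hence L_2(x) = x^2/2 - 2 x + 1.

L_2(x); series = x^2/2 - 2 x + 1


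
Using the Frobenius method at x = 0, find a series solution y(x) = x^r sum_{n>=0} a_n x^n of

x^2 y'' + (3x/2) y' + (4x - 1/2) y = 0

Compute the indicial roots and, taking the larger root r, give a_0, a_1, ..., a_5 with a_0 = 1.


Write in Frobenius form y'' + (p(x)/x) y' + (q(x)/x^2) y = 0:
  p(x) = 3/2,  q(x) = 4x - 1/2.
Indicial equation: r(r-1) + (3/2) r + (-1/2) = 0 -> roots r_1 = 1/2, r_2 = -1.
Take r = r_1 = 1/2. Let y(x) = x^r sum_{n>=0} a_n x^n with a_0 = 1.
Substitute y = x^r sum a_n x^n and match x^{r+n}. The recurrence is
  D(n) a_n + 4 a_{n-1} = 0,  where D(n) = (r+n)(r+n-1) + (3/2)(r+n) + (-1/2).
  a_n = -4 / D(n) * a_{n-1}.
Since the indicial polynomial factors as (r - r_1)(r - r_2), D(n) = (r_1 + n - r_1)(r_1 + n - r_2) = n(n + 3/2).
Evaluating step by step (a_0 = 1):
  n = 1: D(1) = 1(1 + 3/2) = 5/2; numerator = -4(1) = -4; a_1 = (-4)/(5/2) = -8/5
  n = 2: D(2) = 2(2 + 3/2) = 7; numerator = -4(-8/5) = 32/5; a_2 = (32/5)/(7) = 32/35
  n = 3: D(3) = 3(3 + 3/2) = 27/2; numerator = -4(32/35) = -128/35; a_3 = (-128/35)/(27/2) = -256/945
  n = 4: D(4) = 4(4 + 3/2) = 22; numerator = -4(-256/945) = 1024/945; a_4 = (1024/945)/(22) = 512/10395
  n = 5: D(5) = 5(5 + 3/2) = 65/2; numerator = -4(512/10395) = -2048/10395; a_5 = (-2048/10395)/(65/2) = -4096/675675

r = 1/2; a_0 = 1; a_1 = -8/5; a_2 = 32/35; a_3 = -256/945; a_4 = 512/10395; a_5 = -4096/675675


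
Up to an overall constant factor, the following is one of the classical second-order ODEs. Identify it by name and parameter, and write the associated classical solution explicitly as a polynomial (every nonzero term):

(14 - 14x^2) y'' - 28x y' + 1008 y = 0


All three coefficients share the factor 14; dividing through by 14 gives  (1 - x^2) y'' - 2x y' + 72 y = 0.
This matches the Legendre equation (1 - x^2) y'' - 2x y' + n(n+1) y = 0 (note the -2x y' term) with n(n+1) = 72, so n = 8; the polynomial solution is P_8(x).
With y = sum_k a_k x^k, matching x^k gives (k+2)(k+1) a_{k+2} = [k(k+1) - n(n+1)] a_k = (k - 8)(k + 9) a_k. The right side vanishes at k = 8, so the series with the parity of 8 terminates at degree 8.
Standard normalization (P_n(1) = 1): leading coefficient (2n)!/(2^n (n!)^2) = 20922789888000/(256*1625702400) = 6435/128, so a_8 = 6435/128. Work downward with a_k = (k+1)(k+2) a_{k+2} / ((k - 8)(k + 9)):
  a_6 = (7)(8)(6435/128) / ((6 - 8)(6 + 9)) = (45045/16)/(-30) = -3003/32
  a_4 = (5)(6)(-3003/32) / ((4 - 8)(4 + 9)) = (-45045/16)/(-52) = 3465/64
  a_2 = (3)(4)(3465/64) / ((2 - 8)(2 + 9)) = (10395/16)/(-66) = -315/32
  a_0 = (1)(2)(-315/32) / ((0 - 8)(0 + 9)) = (-315/16)/(-72) = 35/128
Hence P_8(x) = 6435 x^8/128 - 3003 x^6/32 + 3465 x^4/64 - 315 x^2/32 + 35/128.

P_8(x); series = 6435 x^8/128 - 3003 x^6/32 + 3465 x^4/64 - 315 x^2/32 + 35/128


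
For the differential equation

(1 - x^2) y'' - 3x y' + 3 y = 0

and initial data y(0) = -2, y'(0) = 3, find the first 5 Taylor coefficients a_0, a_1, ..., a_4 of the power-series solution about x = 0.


Ansatz: y(x) = sum_{n>=0} a_n x^n, so y'(x) = sum_{n>=1} n a_n x^(n-1) and y''(x) = sum_{n>=2} n(n-1) a_n x^(n-2).
Substitute into P(x) y'' + Q(x) y' + R(x) y = 0 with P(x) = 1 - x^2, Q(x) = -3x, R(x) = 3, and match powers of x.
Initial conditions: a_0 = -2, a_1 = 3.
Setting the coefficient of each power of x to zero and solving order by order (substituting the coefficients already found):
  x^0: 2 a_2 + 3 a_0 = 0  ->  2 a_2 = -3 a_0 = 6  ->  a_2 = 3
  x^1: 6 a_3 = 0  ->  a_3 = 0
  x^2: 12 a_4 - 5 a_2 = 0  ->  12 a_4 = 5 a_2 = 15  ->  a_4 = 5/4
Truncated series: y(x) = -2 + 3 x + 3 x^2 + (5/4) x^4 + O(x^5).

a_0 = -2; a_1 = 3; a_2 = 3; a_3 = 0; a_4 = 5/4


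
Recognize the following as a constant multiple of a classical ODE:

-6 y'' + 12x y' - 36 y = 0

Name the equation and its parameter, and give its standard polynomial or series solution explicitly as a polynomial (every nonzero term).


All three coefficients share the factor -6; dividing through by -6 gives  y'' - 2x y' + 6 y = 0.
This matches the Hermite equation y'' - 2x y' + 2n y = 0 with 2n = 6, so n = 3; the polynomial solution is H_3(x).
With y = sum_k a_k x^k, matching x^k gives (k+2)(k+1) a_{k+2} = 2(k - n) a_k = 2(k - 3) a_k. The right side vanishes at k = 3, so the series with the parity of 3 terminates at degree 3.
Standard normalization: leading coefficient of H_n is 2^n, so a_3 = 2^3 = 8. Work downward with a_k = (k+1)(k+2) a_{k+2} / (2(k - n)):
  a_1 = (2)(3)(8) / (2(1 - 3)) = 48/(-4) = -12
Hence H_3(x) = 8 x^3 - 12 x.

H_3(x); series = 8 x^3 - 12 x


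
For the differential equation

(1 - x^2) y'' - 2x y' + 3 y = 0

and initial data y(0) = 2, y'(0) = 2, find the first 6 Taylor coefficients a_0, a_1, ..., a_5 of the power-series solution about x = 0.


Ansatz: y(x) = sum_{n>=0} a_n x^n, so y'(x) = sum_{n>=1} n a_n x^(n-1) and y''(x) = sum_{n>=2} n(n-1) a_n x^(n-2).
Substitute into P(x) y'' + Q(x) y' + R(x) y = 0 with P(x) = 1 - x^2, Q(x) = -2x, R(x) = 3, and match powers of x.
Initial conditions: a_0 = 2, a_1 = 2.
Setting the coefficient of each power of x to zero and solving order by order (substituting the coefficients already found):
  x^0: 2 a_2 + 3 a_0 = 0  ->  2 a_2 = -3 a_0 = -6  ->  a_2 = -3
  x^1: 6 a_3 + a_1 = 0  ->  6 a_3 = -a_1 = -2  ->  a_3 = -1/3
  x^2: 12 a_4 - 3 a_2 = 0  ->  12 a_4 = 3 a_2 = -9  ->  a_4 = -3/4
  x^3: 20 a_5 - 9 a_3 = 0  ->  20 a_5 = 9 a_3 = -3  ->  a_5 = -3/20
Truncated series: y(x) = 2 + 2 x - 3 x^2 - (1/3) x^3 - (3/4) x^4 - (3/20) x^5 + O(x^6).

a_0 = 2; a_1 = 2; a_2 = -3; a_3 = -1/3; a_4 = -3/4; a_5 = -3/20


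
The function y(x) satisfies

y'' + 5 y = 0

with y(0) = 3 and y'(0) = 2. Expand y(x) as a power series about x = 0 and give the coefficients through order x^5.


Ansatz: y(x) = sum_{n>=0} a_n x^n, so y'(x) = sum_{n>=1} n a_n x^(n-1) and y''(x) = sum_{n>=2} n(n-1) a_n x^(n-2).
Substitute into P(x) y'' + Q(x) y' + R(x) y = 0 with P(x) = 1, Q(x) = 0, R(x) = 5, and match powers of x.
Initial conditions: a_0 = 3, a_1 = 2.
Setting the coefficient of each power of x to zero and solving order by order (substituting the coefficients already found):
  x^0: 2 a_2 + 5 a_0 = 0  ->  2 a_2 = -5 a_0 = -15  ->  a_2 = -15/2
  x^1: 6 a_3 + 5 a_1 = 0  ->  6 a_3 = -5 a_1 = -10  ->  a_3 = -5/3
  x^2: 12 a_4 + 5 a_2 = 0  ->  12 a_4 = -5 a_2 = 75/2  ->  a_4 = 25/8
  x^3: 20 a_5 + 5 a_3 = 0  ->  20 a_5 = -5 a_3 = 25/3  ->  a_5 = 5/12
Truncated series: y(x) = 3 + 2 x - (15/2) x^2 - (5/3) x^3 + (25/8) x^4 + (5/12) x^5 + O(x^6).

a_0 = 3; a_1 = 2; a_2 = -15/2; a_3 = -5/3; a_4 = 25/8; a_5 = 5/12


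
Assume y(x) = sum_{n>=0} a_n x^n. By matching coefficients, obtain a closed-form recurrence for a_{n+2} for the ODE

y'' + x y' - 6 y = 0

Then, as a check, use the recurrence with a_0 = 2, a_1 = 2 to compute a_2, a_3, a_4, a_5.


Substitute y = sum_n a_n x^n.
y''(x) has coefficient (n+2)(n+1) a_{n+2} at x^n;
x y'(x) has coefficient n a_n at x^n (shift);
-6 y(x) has coefficient -6 a_n at x^n.
Matching x^n: (n+2)(n+1) a_{n+2} + (n - 6) a_n = 0.
Thus a_{n+2} = (-n + 6) / ((n+1)(n+2)) * a_n.

Check with a_0 = 2, a_1 = 2 (apply the recurrence for n = 0, 1, 2, 3): a_0 = 2, a_1 = 2, a_2 = 6, a_3 = 5/3, a_4 = 2, a_5 = 1/4.

a_(n+2) = (-n + 6) / ((n+1)(n+2)) * a_n; check: a_0 = 2, a_1 = 2, a_2 = 6, a_3 = 5/3, a_4 = 2, a_5 = 1/4


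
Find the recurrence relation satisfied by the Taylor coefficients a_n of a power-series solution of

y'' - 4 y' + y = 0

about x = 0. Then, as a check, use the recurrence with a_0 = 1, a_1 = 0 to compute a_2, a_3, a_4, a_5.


Substitute y = sum_n a_n x^n.
y''(x) has coefficient (n+2)(n+1) a_{n+2} at x^n;
-4 y'(x) has coefficient -4 (n+1) a_{n+1} at x^n;
y(x) has coefficient 1 a_n at x^n.
Matching x^n: (n+2)(n+1) a_{n+2} - 4 (n+1) a_{n+1} + 1 a_n = 0.
Thus a_{n+2} = [4 (n+1) a_{n+1} - 1 a_n] / ((n+1)(n+2)).

Check with a_0 = 1, a_1 = 0 (apply the recurrence for n = 0, 1, 2, 3): a_0 = 1, a_1 = 0, a_2 = -1/2, a_3 = -2/3, a_4 = -5/8, a_5 = -7/15.

a_(n+2) = [4 (n+1) a_(n+1) - 1 a_n] / ((n+1)(n+2)); check: a_0 = 1, a_1 = 0, a_2 = -1/2, a_3 = -2/3, a_4 = -5/8, a_5 = -7/15


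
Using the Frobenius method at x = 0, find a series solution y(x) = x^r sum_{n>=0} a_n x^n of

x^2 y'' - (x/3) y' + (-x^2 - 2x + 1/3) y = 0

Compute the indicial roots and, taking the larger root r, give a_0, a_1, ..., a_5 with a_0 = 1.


Write in Frobenius form y'' + (p(x)/x) y' + (q(x)/x^2) y = 0:
  p(x) = -1/3,  q(x) = -x^2 - 2x + 1/3.
Indicial equation: r(r-1) + (-1/3) r + (1/3) = 0 -> roots r_1 = 1, r_2 = 1/3.
Take r = r_1 = 1. Let y(x) = x^r sum_{n>=0} a_n x^n with a_0 = 1.
Substitute y = x^r sum a_n x^n and match x^{r+n}. The recurrence is
  D(n) a_n - 2 a_{n-1} - 1 a_{n-2} = 0,  where D(n) = (r+n)(r+n-1) + (-1/3)(r+n) + (1/3).
  a_n = [2 a_{n-1} + 1 a_{n-2}] / D(n).
Since the indicial polynomial factors as (r - r_1)(r - r_2), D(n) = (r_1 + n - r_1)(r_1 + n - r_2) = n(n + 2/3).
Evaluating step by step (a_0 = 1):
  n = 1: D(1) = 1(1 + 2/3) = 5/3; numerator = 2(1) = 2; a_1 = (2)/(5/3) = 6/5
  n = 2: D(2) = 2(2 + 2/3) = 16/3; numerator = 2(6/5) + 1(1) = 17/5; a_2 = (17/5)/(16/3) = 51/80
  n = 3: D(3) = 3(3 + 2/3) = 11; numerator = 2(51/80) + 1(6/5) = 99/40; a_3 = (99/40)/(11) = 9/40
  n = 4: D(4) = 4(4 + 2/3) = 56/3; numerator = 2(9/40) + 1(51/80) = 87/80; a_4 = (87/80)/(56/3) = 261/4480
  n = 5: D(5) = 5(5 + 2/3) = 85/3; numerator = 2(261/4480) + 1(9/40) = 153/448; a_5 = (153/448)/(85/3) = 27/2240

r = 1; a_0 = 1; a_1 = 6/5; a_2 = 51/80; a_3 = 9/40; a_4 = 261/4480; a_5 = 27/2240


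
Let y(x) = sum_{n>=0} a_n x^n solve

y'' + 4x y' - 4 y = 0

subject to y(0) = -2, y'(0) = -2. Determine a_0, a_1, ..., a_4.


Ansatz: y(x) = sum_{n>=0} a_n x^n, so y'(x) = sum_{n>=1} n a_n x^(n-1) and y''(x) = sum_{n>=2} n(n-1) a_n x^(n-2).
Substitute into P(x) y'' + Q(x) y' + R(x) y = 0 with P(x) = 1, Q(x) = 4x, R(x) = -4, and match powers of x.
Initial conditions: a_0 = -2, a_1 = -2.
Setting the coefficient of each power of x to zero and solving order by order (substituting the coefficients already found):
  x^0: 2 a_2 - 4 a_0 = 0  ->  2 a_2 = 4 a_0 = -8  ->  a_2 = -4
  x^1: 6 a_3 = 0  ->  a_3 = 0
  x^2: 12 a_4 + 4 a_2 = 0  ->  12 a_4 = -4 a_2 = 16  ->  a_4 = 4/3
Truncated series: y(x) = -2 - 2 x - 4 x^2 + (4/3) x^4 + O(x^5).

a_0 = -2; a_1 = -2; a_2 = -4; a_3 = 0; a_4 = 4/3


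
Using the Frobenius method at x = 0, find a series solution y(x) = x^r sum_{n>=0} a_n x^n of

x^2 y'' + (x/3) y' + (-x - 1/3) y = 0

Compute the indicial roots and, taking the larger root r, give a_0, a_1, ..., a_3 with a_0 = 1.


Write in Frobenius form y'' + (p(x)/x) y' + (q(x)/x^2) y = 0:
  p(x) = 1/3,  q(x) = -x - 1/3.
Indicial equation: r(r-1) + (1/3) r + (-1/3) = 0 -> roots r_1 = 1, r_2 = -1/3.
Take r = r_1 = 1. Let y(x) = x^r sum_{n>=0} a_n x^n with a_0 = 1.
Substitute y = x^r sum a_n x^n and match x^{r+n}. The recurrence is
  D(n) a_n - 1 a_{n-1} = 0,  where D(n) = (r+n)(r+n-1) + (1/3)(r+n) + (-1/3).
  a_n = 1 / D(n) * a_{n-1}.
Since the indicial polynomial factors as (r - r_1)(r - r_2), D(n) = (r_1 + n - r_1)(r_1 + n - r_2) = n(n + 4/3).
Evaluating step by step (a_0 = 1):
  n = 1: D(1) = 1(1 + 4/3) = 7/3; numerator = 1(1) = 1; a_1 = (1)/(7/3) = 3/7
  n = 2: D(2) = 2(2 + 4/3) = 20/3; numerator = 1(3/7) = 3/7; a_2 = (3/7)/(20/3) = 9/140
  n = 3: D(3) = 3(3 + 4/3) = 13; numerator = 1(9/140) = 9/140; a_3 = (9/140)/(13) = 9/1820

r = 1; a_0 = 1; a_1 = 3/7; a_2 = 9/140; a_3 = 9/1820


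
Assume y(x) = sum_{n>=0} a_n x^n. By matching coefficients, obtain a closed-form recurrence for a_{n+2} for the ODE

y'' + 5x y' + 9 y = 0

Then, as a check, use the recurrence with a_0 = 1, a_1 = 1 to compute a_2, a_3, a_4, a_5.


Substitute y = sum_n a_n x^n.
y''(x) has coefficient (n+2)(n+1) a_{n+2} at x^n;
5 x y'(x) has coefficient 5 n a_n at x^n (shift);
9 y(x) has coefficient 9 a_n at x^n.
Matching x^n: (n+2)(n+1) a_{n+2} + (5n + 9) a_n = 0.
Thus a_{n+2} = (-5n - 9) / ((n+1)(n+2)) * a_n.

Check with a_0 = 1, a_1 = 1 (apply the recurrence for n = 0, 1, 2, 3): a_0 = 1, a_1 = 1, a_2 = -9/2, a_3 = -7/3, a_4 = 57/8, a_5 = 14/5.

a_(n+2) = (-5n - 9) / ((n+1)(n+2)) * a_n; check: a_0 = 1, a_1 = 1, a_2 = -9/2, a_3 = -7/3, a_4 = 57/8, a_5 = 14/5


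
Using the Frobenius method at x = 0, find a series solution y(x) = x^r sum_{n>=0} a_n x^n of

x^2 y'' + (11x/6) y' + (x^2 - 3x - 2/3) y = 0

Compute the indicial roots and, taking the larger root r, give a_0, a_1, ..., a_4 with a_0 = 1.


Write in Frobenius form y'' + (p(x)/x) y' + (q(x)/x^2) y = 0:
  p(x) = 11/6,  q(x) = x^2 - 3x - 2/3.
Indicial equation: r(r-1) + (11/6) r + (-2/3) = 0 -> roots r_1 = 1/2, r_2 = -4/3.
Take r = r_1 = 1/2. Let y(x) = x^r sum_{n>=0} a_n x^n with a_0 = 1.
Substitute y = x^r sum a_n x^n and match x^{r+n}. The recurrence is
  D(n) a_n - 3 a_{n-1} + 1 a_{n-2} = 0,  where D(n) = (r+n)(r+n-1) + (11/6)(r+n) + (-2/3).
  a_n = [3 a_{n-1} - 1 a_{n-2}] / D(n).
Since the indicial polynomial factors as (r - r_1)(r - r_2), D(n) = (r_1 + n - r_1)(r_1 + n - r_2) = n(n + 11/6).
Evaluating step by step (a_0 = 1):
  n = 1: D(1) = 1(1 + 11/6) = 17/6; numerator = 3(1) = 3; a_1 = (3)/(17/6) = 18/17
  n = 2: D(2) = 2(2 + 11/6) = 23/3; numerator = 3(18/17) - 1(1) = 37/17; a_2 = (37/17)/(23/3) = 111/391
  n = 3: D(3) = 3(3 + 11/6) = 29/2; numerator = 3(111/391) - 1(18/17) = -81/391; a_3 = (-81/391)/(29/2) = -162/11339
  n = 4: D(4) = 4(4 + 11/6) = 70/3; numerator = 3(-162/11339) - 1(111/391) = -3705/11339; a_4 = (-3705/11339)/(70/3) = -2223/158746

r = 1/2; a_0 = 1; a_1 = 18/17; a_2 = 111/391; a_3 = -162/11339; a_4 = -2223/158746


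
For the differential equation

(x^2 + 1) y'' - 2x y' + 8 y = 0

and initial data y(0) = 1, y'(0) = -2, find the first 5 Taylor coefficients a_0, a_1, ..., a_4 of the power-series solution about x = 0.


Ansatz: y(x) = sum_{n>=0} a_n x^n, so y'(x) = sum_{n>=1} n a_n x^(n-1) and y''(x) = sum_{n>=2} n(n-1) a_n x^(n-2).
Substitute into P(x) y'' + Q(x) y' + R(x) y = 0 with P(x) = x^2 + 1, Q(x) = -2x, R(x) = 8, and match powers of x.
Initial conditions: a_0 = 1, a_1 = -2.
Setting the coefficient of each power of x to zero and solving order by order (substituting the coefficients already found):
  x^0: 2 a_2 + 8 a_0 = 0  ->  2 a_2 = -8 a_0 = -8  ->  a_2 = -4
  x^1: 6 a_3 + 6 a_1 = 0  ->  6 a_3 = -6 a_1 = 12  ->  a_3 = 2
  x^2: 12 a_4 + 6 a_2 = 0  ->  12 a_4 = -6 a_2 = 24  ->  a_4 = 2
Truncated series: y(x) = 1 - 2 x - 4 x^2 + 2 x^3 + 2 x^4 + O(x^5).

a_0 = 1; a_1 = -2; a_2 = -4; a_3 = 2; a_4 = 2


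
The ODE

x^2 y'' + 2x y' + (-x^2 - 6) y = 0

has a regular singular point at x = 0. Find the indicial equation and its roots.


Divide by x^2 to reach normal form y'' + P_1(x) y' + P_2(x) y = 0 with P_1(x) = 2/x and P_2(x) = -1 - 6/x^2.
x = 0 is a singular point because the y'-coefficient 2/x has a pole at x = 0 and the y-coefficient -1 - 6/x^2 has a pole at x = 0.
It is a regular singular point because x P_1(x) = p(x) = 2 and x^2 P_2(x) = q(x) = -x^2 - 6 are polynomials, hence analytic at x = 0.
p(0) = 2,  q(0) = -6.
Indicial equation: r(r-1) + p(0) r + q(0) = 0, i.e. r^2 + (p(0) - 1) r + q(0) = 0, i.e. r^2 + 1 r - 6 = 0.
Discriminant: (1)^2 - 4(-6) = 25, so r = (-1 ± 5)/2.
Solving: r_1 = 2, r_2 = -3.

indicial: r^2 + 1 r - 6 = 0; roots r_1 = 2, r_2 = -3


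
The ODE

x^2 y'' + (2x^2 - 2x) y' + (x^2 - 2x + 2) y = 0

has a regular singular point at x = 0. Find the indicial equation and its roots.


Divide by x^2 to reach normal form y'' + P_1(x) y' + P_2(x) y = 0 with P_1(x) = 2 - 2/x and P_2(x) = 1 - 2/x + 2/x^2.
x = 0 is a singular point because the y'-coefficient 2 - 2/x has a pole at x = 0 and the y-coefficient 1 - 2/x + 2/x^2 has a pole at x = 0.
It is a regular singular point because x P_1(x) = p(x) = 2x - 2 and x^2 P_2(x) = q(x) = x^2 - 2x + 2 are polynomials, hence analytic at x = 0.
p(0) = -2,  q(0) = 2.
Indicial equation: r(r-1) + p(0) r + q(0) = 0, i.e. r^2 + (p(0) - 1) r + q(0) = 0, i.e. r^2 - 3 r + 2 = 0.
Discriminant: (-3)^2 - 4(2) = 1, so r = (3 ± 1)/2.
Solving: r_1 = 2, r_2 = 1.

indicial: r^2 - 3 r + 2 = 0; roots r_1 = 2, r_2 = 1


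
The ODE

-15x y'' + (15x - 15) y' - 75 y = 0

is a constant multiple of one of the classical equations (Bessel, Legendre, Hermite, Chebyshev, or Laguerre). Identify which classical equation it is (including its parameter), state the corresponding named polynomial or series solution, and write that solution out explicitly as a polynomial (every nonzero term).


All three coefficients share the factor -15; dividing through by -15 gives  x y'' + (1 - x) y' + 5 y = 0.
This matches the Laguerre equation x y'' + (1 - x) y' + n y = 0 with n = 5; the polynomial solution is L_5(x).
With y = sum_k a_k x^k, matching x^k gives (k+1)k a_{k+1} + (k+1) a_{k+1} - k a_k + n a_k = 0, i.e. (k+1)^2 a_{k+1} = (k - n) a_k = (k - 5) a_k. The right side vanishes at k = 5, so the series terminates at degree 5.
Standard normalization L_n(0) = 1 gives a_0 = 1. Work upward with a_{k+1} = (k - 5) a_k / (k+1)^2:
  a_1 = (0 - 5)(1) / 1^2 = -5/1 = -5
  a_2 = (1 - 5)(-5) / 2^2 = 20/4 = 5
  a_3 = (2 - 5)(5) / 3^2 = -15/9 = -5/3
  a_4 = (3 - 5)(-5/3) / 4^2 = (10/3)/16 = 5/24
  a_5 = (4 - 5)(5/24) / 5^2 = (-5/24)/25 = -1/120
Hence L_5(x) = -x^5/120 + 5 x^4/24 - 5 x^3/3 + 5 x^2 - 5 x + 1.

L_5(x); series = -x^5/120 + 5 x^4/24 - 5 x^3/3 + 5 x^2 - 5 x + 1


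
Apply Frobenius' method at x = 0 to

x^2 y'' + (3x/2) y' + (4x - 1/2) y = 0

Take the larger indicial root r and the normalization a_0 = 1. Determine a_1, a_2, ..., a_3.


Write in Frobenius form y'' + (p(x)/x) y' + (q(x)/x^2) y = 0:
  p(x) = 3/2,  q(x) = 4x - 1/2.
Indicial equation: r(r-1) + (3/2) r + (-1/2) = 0 -> roots r_1 = 1/2, r_2 = -1.
Take r = r_1 = 1/2. Let y(x) = x^r sum_{n>=0} a_n x^n with a_0 = 1.
Substitute y = x^r sum a_n x^n and match x^{r+n}. The recurrence is
  D(n) a_n + 4 a_{n-1} = 0,  where D(n) = (r+n)(r+n-1) + (3/2)(r+n) + (-1/2).
  a_n = -4 / D(n) * a_{n-1}.
Since the indicial polynomial factors as (r - r_1)(r - r_2), D(n) = (r_1 + n - r_1)(r_1 + n - r_2) = n(n + 3/2).
Evaluating step by step (a_0 = 1):
  n = 1: D(1) = 1(1 + 3/2) = 5/2; numerator = -4(1) = -4; a_1 = (-4)/(5/2) = -8/5
  n = 2: D(2) = 2(2 + 3/2) = 7; numerator = -4(-8/5) = 32/5; a_2 = (32/5)/(7) = 32/35
  n = 3: D(3) = 3(3 + 3/2) = 27/2; numerator = -4(32/35) = -128/35; a_3 = (-128/35)/(27/2) = -256/945

r = 1/2; a_0 = 1; a_1 = -8/5; a_2 = 32/35; a_3 = -256/945


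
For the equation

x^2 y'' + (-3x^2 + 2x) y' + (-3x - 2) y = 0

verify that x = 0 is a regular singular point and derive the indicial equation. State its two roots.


Divide by x^2 to reach normal form y'' + P_1(x) y' + P_2(x) y = 0 with P_1(x) = -3 + 2/x and P_2(x) = -3/x - 2/x^2.
x = 0 is a singular point because the y'-coefficient -3 + 2/x has a pole at x = 0 and the y-coefficient -3/x - 2/x^2 has a pole at x = 0.
It is a regular singular point because x P_1(x) = p(x) = 2 - 3x and x^2 P_2(x) = q(x) = -3x - 2 are polynomials, hence analytic at x = 0.
p(0) = 2,  q(0) = -2.
Indicial equation: r(r-1) + p(0) r + q(0) = 0, i.e. r^2 + (p(0) - 1) r + q(0) = 0, i.e. r^2 + 1 r - 2 = 0.
Discriminant: (1)^2 - 4(-2) = 9, so r = (-1 ± 3)/2.
Solving: r_1 = 1, r_2 = -2.

indicial: r^2 + 1 r - 2 = 0; roots r_1 = 1, r_2 = -2


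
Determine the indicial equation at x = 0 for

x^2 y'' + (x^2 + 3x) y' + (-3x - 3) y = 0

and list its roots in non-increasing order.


Divide by x^2 to reach normal form y'' + P_1(x) y' + P_2(x) y = 0 with P_1(x) = 1 + 3/x and P_2(x) = -3/x - 3/x^2.
x = 0 is a singular point because the y'-coefficient 1 + 3/x has a pole at x = 0 and the y-coefficient -3/x - 3/x^2 has a pole at x = 0.
It is a regular singular point because x P_1(x) = p(x) = x + 3 and x^2 P_2(x) = q(x) = -3x - 3 are polynomials, hence analytic at x = 0.
p(0) = 3,  q(0) = -3.
Indicial equation: r(r-1) + p(0) r + q(0) = 0, i.e. r^2 + (p(0) - 1) r + q(0) = 0, i.e. r^2 + 2 r - 3 = 0.
Discriminant: (2)^2 - 4(-3) = 16, so r = (-2 ± 4)/2.
Solving: r_1 = 1, r_2 = -3.

indicial: r^2 + 2 r - 3 = 0; roots r_1 = 1, r_2 = -3


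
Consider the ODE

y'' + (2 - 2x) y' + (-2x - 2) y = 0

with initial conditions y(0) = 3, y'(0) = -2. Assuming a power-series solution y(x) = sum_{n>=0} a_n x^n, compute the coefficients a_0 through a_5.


Ansatz: y(x) = sum_{n>=0} a_n x^n, so y'(x) = sum_{n>=1} n a_n x^(n-1) and y''(x) = sum_{n>=2} n(n-1) a_n x^(n-2).
Substitute into P(x) y'' + Q(x) y' + R(x) y = 0 with P(x) = 1, Q(x) = 2 - 2x, R(x) = -2x - 2, and match powers of x.
Initial conditions: a_0 = 3, a_1 = -2.
Setting the coefficient of each power of x to zero and solving order by order (substituting the coefficients already found):
  x^0: 2 a_2 + 2 a_1 - 2 a_0 = 0  ->  2 a_2 = -2 a_1 + 2 a_0 = 10  ->  a_2 = 5
  x^1: 6 a_3 + 4 a_2 - 4 a_1 - 2 a_0 = 0  ->  6 a_3 = -4 a_2 + 4 a_1 + 2 a_0 = -22  ->  a_3 = -11/3
  x^2: 12 a_4 + 6 a_3 - 6 a_2 - 2 a_1 = 0  ->  12 a_4 = -6 a_3 + 6 a_2 + 2 a_1 = 48  ->  a_4 = 4
  x^3: 20 a_5 + 8 a_4 - 8 a_3 - 2 a_2 = 0  ->  20 a_5 = -8 a_4 + 8 a_3 + 2 a_2 = -154/3  ->  a_5 = -77/30
Truncated series: y(x) = 3 - 2 x + 5 x^2 - (11/3) x^3 + 4 x^4 - (77/30) x^5 + O(x^6).

a_0 = 3; a_1 = -2; a_2 = 5; a_3 = -11/3; a_4 = 4; a_5 = -77/30


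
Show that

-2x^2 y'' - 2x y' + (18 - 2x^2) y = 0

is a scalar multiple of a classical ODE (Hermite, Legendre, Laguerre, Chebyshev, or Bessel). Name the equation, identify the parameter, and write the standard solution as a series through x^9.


All three coefficients share the factor -2; dividing through by -2 gives  x^2 y'' + x y' + (x^2 - 9) y = 0.
This matches the Bessel equation x^2 y'' + x y' + (x^2 - nu^2) y = 0 with nu^2 = 9, so nu = 3; the solution bounded at x = 0 is J_3(x).
Frobenius at x = 0: indicial roots ±nu; for r = nu the recurrence k(k + 2nu) c_k = -c_{k-2} gives the standard series J_nu(x) = sum_{k>=0} (-1)^k / (k! (k+nu)!) (x/2)^(2k+nu). Evaluate the first 4 terms:
  k = 0: (-1)^0 / (0! * 3! * 2^3) x^3 = 1/(1*6*8) x^3 = (1/48) x^3
  k = 1: (-1)^1 / (1! * 4! * 2^5) x^5 = -1/(1*24*32) x^5 = (-1/768) x^5
  k = 2: (-1)^2 / (2! * 5! * 2^7) x^7 = 1/(2*120*128) x^7 = (1/30720) x^7
  k = 3: (-1)^3 / (3! * 6! * 2^9) x^9 = -1/(6*720*512) x^9 = (-1/2211840) x^9
Hence J_3(x) = -x^9/2211840 + x^7/30720 - x^5/768 + x^3/48 + ....

J_3(x); series = -x^9/2211840 + x^7/30720 - x^5/768 + x^3/48


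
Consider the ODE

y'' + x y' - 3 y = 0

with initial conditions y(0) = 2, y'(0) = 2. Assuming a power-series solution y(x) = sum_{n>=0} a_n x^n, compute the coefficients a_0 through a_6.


Ansatz: y(x) = sum_{n>=0} a_n x^n, so y'(x) = sum_{n>=1} n a_n x^(n-1) and y''(x) = sum_{n>=2} n(n-1) a_n x^(n-2).
Substitute into P(x) y'' + Q(x) y' + R(x) y = 0 with P(x) = 1, Q(x) = x, R(x) = -3, and match powers of x.
Initial conditions: a_0 = 2, a_1 = 2.
Setting the coefficient of each power of x to zero and solving order by order (substituting the coefficients already found):
  x^0: 2 a_2 - 3 a_0 = 0  ->  2 a_2 = 3 a_0 = 6  ->  a_2 = 3
  x^1: 6 a_3 - 2 a_1 = 0  ->  6 a_3 = 2 a_1 = 4  ->  a_3 = 2/3
  x^2: 12 a_4 - a_2 = 0  ->  12 a_4 = a_2 = 3  ->  a_4 = 1/4
  x^3: 20 a_5 = 0  ->  a_5 = 0
  x^4: 30 a_6 + a_4 = 0  ->  30 a_6 = -a_4 = -1/4  ->  a_6 = -1/120
Truncated series: y(x) = 2 + 2 x + 3 x^2 + (2/3) x^3 + (1/4) x^4 - (1/120) x^6 + O(x^7).

a_0 = 2; a_1 = 2; a_2 = 3; a_3 = 2/3; a_4 = 1/4; a_5 = 0; a_6 = -1/120


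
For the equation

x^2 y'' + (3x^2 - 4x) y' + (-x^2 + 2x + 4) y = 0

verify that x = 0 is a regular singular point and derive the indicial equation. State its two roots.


Divide by x^2 to reach normal form y'' + P_1(x) y' + P_2(x) y = 0 with P_1(x) = 3 - 4/x and P_2(x) = -1 + 2/x + 4/x^2.
x = 0 is a singular point because the y'-coefficient 3 - 4/x has a pole at x = 0 and the y-coefficient -1 + 2/x + 4/x^2 has a pole at x = 0.
It is a regular singular point because x P_1(x) = p(x) = 3x - 4 and x^2 P_2(x) = q(x) = -x^2 + 2x + 4 are polynomials, hence analytic at x = 0.
p(0) = -4,  q(0) = 4.
Indicial equation: r(r-1) + p(0) r + q(0) = 0, i.e. r^2 + (p(0) - 1) r + q(0) = 0, i.e. r^2 - 5 r + 4 = 0.
Discriminant: (-5)^2 - 4(4) = 9, so r = (5 ± 3)/2.
Solving: r_1 = 4, r_2 = 1.

indicial: r^2 - 5 r + 4 = 0; roots r_1 = 4, r_2 = 1


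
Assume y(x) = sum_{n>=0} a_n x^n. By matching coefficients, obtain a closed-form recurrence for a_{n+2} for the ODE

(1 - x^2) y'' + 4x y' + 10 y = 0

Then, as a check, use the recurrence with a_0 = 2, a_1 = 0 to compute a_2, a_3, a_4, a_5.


Substitute y = sum_n a_n x^n.
(1 - 1 x^2) y'' contributes (n+2)(n+1) a_{n+2} - n(n-1) a_n at x^n.
4 x y'(x) contributes 4 n a_n at x^n.
10 y(x) contributes 10 a_n at x^n.
Matching x^n: (n+2)(n+1) a_{n+2} + (-n(n-1) + 4 n + 10) a_n = 0.
Thus a_{n+2} = (n(n-1) - 4 n - 10) / ((n+1)(n+2)) * a_n.

Check with a_0 = 2, a_1 = 0 (apply the recurrence for n = 0, 1, 2, 3): a_0 = 2, a_1 = 0, a_2 = -10, a_3 = 0, a_4 = 40/3, a_5 = 0.

a_(n+2) = (n(n-1) - 4 n - 10) / ((n+1)(n+2)) * a_n; check: a_0 = 2, a_1 = 0, a_2 = -10, a_3 = 0, a_4 = 40/3, a_5 = 0


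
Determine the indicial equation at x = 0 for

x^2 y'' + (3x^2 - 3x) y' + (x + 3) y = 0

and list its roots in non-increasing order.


Divide by x^2 to reach normal form y'' + P_1(x) y' + P_2(x) y = 0 with P_1(x) = 3 - 3/x and P_2(x) = 1/x + 3/x^2.
x = 0 is a singular point because the y'-coefficient 3 - 3/x has a pole at x = 0 and the y-coefficient 1/x + 3/x^2 has a pole at x = 0.
It is a regular singular point because x P_1(x) = p(x) = 3x - 3 and x^2 P_2(x) = q(x) = x + 3 are polynomials, hence analytic at x = 0.
p(0) = -3,  q(0) = 3.
Indicial equation: r(r-1) + p(0) r + q(0) = 0, i.e. r^2 + (p(0) - 1) r + q(0) = 0, i.e. r^2 - 4 r + 3 = 0.
Discriminant: (-4)^2 - 4(3) = 4, so r = (4 ± 2)/2.
Solving: r_1 = 3, r_2 = 1.

indicial: r^2 - 4 r + 3 = 0; roots r_1 = 3, r_2 = 1


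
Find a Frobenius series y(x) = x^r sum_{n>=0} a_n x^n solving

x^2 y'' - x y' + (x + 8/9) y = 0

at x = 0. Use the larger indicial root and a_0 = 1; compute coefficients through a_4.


Write in Frobenius form y'' + (p(x)/x) y' + (q(x)/x^2) y = 0:
  p(x) = -1,  q(x) = x + 8/9.
Indicial equation: r(r-1) + (-1) r + (8/9) = 0 -> roots r_1 = 4/3, r_2 = 2/3.
Take r = r_1 = 4/3. Let y(x) = x^r sum_{n>=0} a_n x^n with a_0 = 1.
Substitute y = x^r sum a_n x^n and match x^{r+n}. The recurrence is
  D(n) a_n + 1 a_{n-1} = 0,  where D(n) = (r+n)(r+n-1) + (-1)(r+n) + (8/9).
  a_n = -1 / D(n) * a_{n-1}.
Since the indicial polynomial factors as (r - r_1)(r - r_2), D(n) = (r_1 + n - r_1)(r_1 + n - r_2) = n(n + 2/3).
Evaluating step by step (a_0 = 1):
  n = 1: D(1) = 1(1 + 2/3) = 5/3; numerator = -1(1) = -1; a_1 = (-1)/(5/3) = -3/5
  n = 2: D(2) = 2(2 + 2/3) = 16/3; numerator = -1(-3/5) = 3/5; a_2 = (3/5)/(16/3) = 9/80
  n = 3: D(3) = 3(3 + 2/3) = 11; numerator = -1(9/80) = -9/80; a_3 = (-9/80)/(11) = -9/880
  n = 4: D(4) = 4(4 + 2/3) = 56/3; numerator = -1(-9/880) = 9/880; a_4 = (9/880)/(56/3) = 27/49280

r = 4/3; a_0 = 1; a_1 = -3/5; a_2 = 9/80; a_3 = -9/880; a_4 = 27/49280


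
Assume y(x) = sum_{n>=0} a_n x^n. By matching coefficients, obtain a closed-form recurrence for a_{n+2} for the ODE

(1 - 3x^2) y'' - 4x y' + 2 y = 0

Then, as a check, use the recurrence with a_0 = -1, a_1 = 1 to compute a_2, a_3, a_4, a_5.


Substitute y = sum_n a_n x^n.
(1 - 3 x^2) y'' contributes (n+2)(n+1) a_{n+2} - 3 n(n-1) a_n at x^n.
-4 x y'(x) contributes -4 n a_n at x^n.
2 y(x) contributes 2 a_n at x^n.
Matching x^n: (n+2)(n+1) a_{n+2} + (-3 n(n-1) - 4 n + 2) a_n = 0.
Thus a_{n+2} = (3 n(n-1) + 4 n - 2) / ((n+1)(n+2)) * a_n.

Check with a_0 = -1, a_1 = 1 (apply the recurrence for n = 0, 1, 2, 3): a_0 = -1, a_1 = 1, a_2 = 1, a_3 = 1/3, a_4 = 1, a_5 = 7/15.

a_(n+2) = (3 n(n-1) + 4 n - 2) / ((n+1)(n+2)) * a_n; check: a_0 = -1, a_1 = 1, a_2 = 1, a_3 = 1/3, a_4 = 1, a_5 = 7/15


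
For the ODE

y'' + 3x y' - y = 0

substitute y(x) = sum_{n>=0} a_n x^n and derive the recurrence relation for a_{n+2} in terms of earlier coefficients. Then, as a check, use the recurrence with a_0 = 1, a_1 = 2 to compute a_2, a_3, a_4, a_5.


Substitute y = sum_n a_n x^n.
y''(x) has coefficient (n+2)(n+1) a_{n+2} at x^n;
3 x y'(x) has coefficient 3 n a_n at x^n (shift);
-y(x) has coefficient -1 a_n at x^n.
Matching x^n: (n+2)(n+1) a_{n+2} + (3n - 1) a_n = 0.
Thus a_{n+2} = (-3n + 1) / ((n+1)(n+2)) * a_n.

Check with a_0 = 1, a_1 = 2 (apply the recurrence for n = 0, 1, 2, 3): a_0 = 1, a_1 = 2, a_2 = 1/2, a_3 = -2/3, a_4 = -5/24, a_5 = 4/15.

a_(n+2) = (-3n + 1) / ((n+1)(n+2)) * a_n; check: a_0 = 1, a_1 = 2, a_2 = 1/2, a_3 = -2/3, a_4 = -5/24, a_5 = 4/15


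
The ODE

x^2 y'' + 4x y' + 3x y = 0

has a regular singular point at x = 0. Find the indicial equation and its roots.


Divide by x^2 to reach normal form y'' + P_1(x) y' + P_2(x) y = 0 with P_1(x) = 4/x and P_2(x) = 3/x.
x = 0 is a singular point because the y'-coefficient 4/x has a pole at x = 0 and the y-coefficient 3/x has a pole at x = 0.
It is a regular singular point because x P_1(x) = p(x) = 4 and x^2 P_2(x) = q(x) = 3x are polynomials, hence analytic at x = 0.
p(0) = 4,  q(0) = 0.
Indicial equation: r(r-1) + p(0) r + q(0) = 0, i.e. r^2 + (p(0) - 1) r + q(0) = 0, i.e. r^2 + 3 r = 0.
Discriminant: (3)^2 - 4(0) = 9, so r = (-3 ± 3)/2.
Solving: r_1 = 0, r_2 = -3.

indicial: r^2 + 3 r = 0; roots r_1 = 0, r_2 = -3
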